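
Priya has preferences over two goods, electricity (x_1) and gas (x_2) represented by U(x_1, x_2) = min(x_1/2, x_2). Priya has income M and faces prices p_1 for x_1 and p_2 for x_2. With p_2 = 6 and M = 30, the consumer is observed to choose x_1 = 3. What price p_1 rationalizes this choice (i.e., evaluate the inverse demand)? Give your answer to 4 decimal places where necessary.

Leontief preferences: the optimum is at the kink where x_1/2 = x_2/1, i.e. x_2 = (1/2)·x_1.
Budget: p_1·x_1 + p_2·(1/2)·x_1 = M, so (2·p_1 + p_2)·x_1 = 2·M.
Demand: x_1*(p_1,p_2,M) = 2·M/(2·p_1 + p_2), x_2* = M/(2·p_1 + p_2).
Set x_1* = 3 in the demand function and solve for p_1: p_1 = 7.

p_1 = 7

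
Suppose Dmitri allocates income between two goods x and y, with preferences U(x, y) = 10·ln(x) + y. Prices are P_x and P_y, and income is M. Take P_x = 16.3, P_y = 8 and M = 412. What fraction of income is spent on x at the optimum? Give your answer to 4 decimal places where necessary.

share on x = 0.1942

MU_x = 10/x, MU_y = 1. Tangency: 10/x = P_x/P_y.
So x*(P_x,P_y) = 10·P_y/P_x, independent of income; and y* = (M − 10·P_y)/P_y.
At the given prices: x* = 10·8/16.3 = 4.908, and y* = 41.5.
Expenditure on x: 16.3·4.908 = 80; share = 0.1942.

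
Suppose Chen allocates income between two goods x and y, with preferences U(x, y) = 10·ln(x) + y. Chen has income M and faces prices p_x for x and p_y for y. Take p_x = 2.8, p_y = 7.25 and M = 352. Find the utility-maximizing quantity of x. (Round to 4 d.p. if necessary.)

MU_x = 10/x, MU_y = 1. Tangency: 10/x = p_x/p_y.
So x*(p_x,p_y) = 10·p_y/p_x, independent of income; and y* = (M − 10·p_y)/p_y.
At the given prices: x* = 10·7.25/2.8 = 25.8929.

x* = 25.8929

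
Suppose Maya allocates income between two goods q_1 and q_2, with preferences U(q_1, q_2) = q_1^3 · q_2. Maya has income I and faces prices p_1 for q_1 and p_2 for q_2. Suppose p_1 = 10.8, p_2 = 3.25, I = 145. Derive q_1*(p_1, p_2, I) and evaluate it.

Tangency: MRS = 3·q_2/q_1 = p_1/p_2.
So 3·p_2·q_2 = p_1·q_1; combined with the budget, a share 0.75 of income goes to q_1.
Demand: q_1*(p_1,p_2,I) = 0.75·I/p_1 and q_2* = 0.25·I/p_2.
At p_1=10.8, p_2=3.25, I=145: q_1* = 0.75·145/10.8 = 10.0694.

q_1* = 10.0694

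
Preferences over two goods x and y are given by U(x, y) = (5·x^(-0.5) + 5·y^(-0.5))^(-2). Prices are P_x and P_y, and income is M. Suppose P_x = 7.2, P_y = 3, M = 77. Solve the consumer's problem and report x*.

MU_x ∝ 5·x^(-1.5), MU_y ∝ 5·y^(-1.5), so MRS = (y/x)^(1.5) = P_x/P_y.
Solve for the ratio: y/x = [P_x/P_y]^(2/3).
Substitute y = (y/x)·x into the budget: x* = M/(P_x + P_y·(y/x)).
Numerically y/x = 1.792562, so x* = 77/(7.2 + 3·1.792562) = 6.122.

x* = 6.122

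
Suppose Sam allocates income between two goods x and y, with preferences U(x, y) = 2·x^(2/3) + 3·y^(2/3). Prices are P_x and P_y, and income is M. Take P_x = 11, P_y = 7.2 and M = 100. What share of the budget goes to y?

From the CES first-order condition, (2/3)·(y/x)^(1/3) = P_x/P_y.
Hence y/x = ((3/2)·P_x/P_y)^(1/(1/3)), i.e. raised to the 3 power.
Substitute y = (y/x)·x into the budget: x* = M/(P_x + P_y·(y/x)).
Numerically y/x = 12.035229, so x* = 100/(11 + 7.2·12.035229) = 1.024 and y* = 12.035229·1.024 = 12.3244.
Expenditure on y: 7.2·12.3244 = 88.7357; share = 0.8874.

share on y = 0.8874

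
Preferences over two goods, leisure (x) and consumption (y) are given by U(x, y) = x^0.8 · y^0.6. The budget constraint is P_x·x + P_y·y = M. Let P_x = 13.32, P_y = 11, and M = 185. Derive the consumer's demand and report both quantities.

x* = 7.9365, y* = 7.2078

MU_x/MU_y = (0.8·y)/(0.6·x); tangency sets this equal to P_x/P_y.
Rearranging, P_y·y = (3/4)·P_x·x. Substituting into the budget gives P_x·x·(1 + (3/4)) = M.
Demand: x*(P_x,P_y,M) = 4/7·M/P_x and y* = 3/7·M/P_y.
At P_x=13.32, P_y=11, M=185: x* = 4/7·185/13.32 = 7.9365, y* = 7.2078.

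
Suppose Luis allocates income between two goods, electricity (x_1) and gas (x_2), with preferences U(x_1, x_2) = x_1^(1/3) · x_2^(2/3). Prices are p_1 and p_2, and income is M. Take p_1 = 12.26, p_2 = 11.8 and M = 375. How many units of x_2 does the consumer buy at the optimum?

x_2* = 21.1864

The MRS is (1/2)·x_2/x_1. Set MRS = p_1/p_2.
Rearranging, p_2·x_2 = 2·p_1·x_1. Substituting into the budget gives p_1·x_1·(1 + 2) = M.
Demand: x_1*(p_1,p_2,M) = 1/3·M/p_1 and x_2* = 2/3·M/p_2.
At p_1=12.26, p_2=11.8, M=375: x_2* = 2/3·375/11.8 = 21.1864.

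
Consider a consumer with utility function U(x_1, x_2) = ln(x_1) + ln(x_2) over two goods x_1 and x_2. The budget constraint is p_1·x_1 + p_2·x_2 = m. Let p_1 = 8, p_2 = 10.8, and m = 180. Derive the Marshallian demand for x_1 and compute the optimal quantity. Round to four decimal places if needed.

x_1* = 11.25

Demand: x_1*(p_1,p_2,m) = 0.5·m/p_1 and x_2* = 0.5·m/p_2.
At p_1=8, p_2=10.8, m=180: x_1* = 0.5·180/8 = 11.25.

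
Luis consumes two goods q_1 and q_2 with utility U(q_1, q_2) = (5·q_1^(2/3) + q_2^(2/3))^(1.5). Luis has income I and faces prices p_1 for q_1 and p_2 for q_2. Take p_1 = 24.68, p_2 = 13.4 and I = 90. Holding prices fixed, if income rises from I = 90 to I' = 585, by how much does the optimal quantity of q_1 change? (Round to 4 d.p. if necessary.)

Δq_1* = 19.5268

From the CES first-order condition, 5·(q_2/q_1)^(1/3) = p_1/p_2.
Hence q_2/q_1 = ((1/5)·p_1/p_2)^(1/(1/3)), i.e. raised to the 3 power.
Substitute q_2 = (q_2/q_1)·q_1 into the budget: q_1* = I/(p_1 + p_2·(q_2/q_1)).
Numerically q_2/q_1 = 0.049982, so q_1* = 90/(24.68 + 13.4·0.049982) = 3.5503.
At I' = 585: q_1* = 23.0771. Change: 23.0771 − 3.5503 = 19.5268.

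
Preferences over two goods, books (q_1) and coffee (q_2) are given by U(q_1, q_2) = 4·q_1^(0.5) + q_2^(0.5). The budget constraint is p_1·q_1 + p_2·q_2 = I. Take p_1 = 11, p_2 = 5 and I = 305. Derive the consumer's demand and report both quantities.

From the CES first-order condition, 4·(q_2/q_1)^(0.5) = p_1/p_2.
Hence q_2/q_1 = ((1/4)·p_1/p_2)^(1/(0.5)), i.e. raised to the 2 power.
With the ratio pinned down, the budget gives q_1* = I/(p_1 + p_2·(q_2/q_1)) and q_2* = (q_2/q_1)·q_1*.
Numerically q_2/q_1 = 0.3025, so q_1* = 305/(11 + 5·0.3025) = 24.3756 and q_2* = 0.3025·24.3756 = 7.3736.

q_1* = 24.3756, q_2* = 7.3736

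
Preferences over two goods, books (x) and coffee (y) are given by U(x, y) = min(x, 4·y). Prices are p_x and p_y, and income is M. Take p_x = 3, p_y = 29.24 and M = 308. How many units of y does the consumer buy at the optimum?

Demand: x*(p_x,p_y,M) = 4·M/(4·p_x + p_y), y* = M/(4·p_x + p_y).
Here 4·3 + 29.24 = 41.24, giving y* = 7.4685.

y* = 7.4685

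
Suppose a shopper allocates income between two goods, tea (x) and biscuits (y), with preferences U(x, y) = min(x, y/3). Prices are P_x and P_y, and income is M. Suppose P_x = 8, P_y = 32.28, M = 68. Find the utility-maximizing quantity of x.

x* = 0.6486

Leontief preferences: the optimum is at the kink where x/1 = y/3, i.e. y = 3·x.
Budget: P_x·x + P_y·3·x = M, so (P_x + 3·P_y)·x = M.
Demand: x*(P_x,P_y,M) = M/(P_x + 3·P_y), y* = 3·M/(P_x + 3·P_y).
Here 8 + 3·32.28 = 104.84, giving x* = 0.6486.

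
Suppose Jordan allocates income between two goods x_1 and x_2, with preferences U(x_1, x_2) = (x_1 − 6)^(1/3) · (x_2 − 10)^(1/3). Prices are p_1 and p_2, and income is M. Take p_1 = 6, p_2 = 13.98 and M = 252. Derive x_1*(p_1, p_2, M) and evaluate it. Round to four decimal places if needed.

MRS = (x_2−10)/(x_1−6). Tangency with p_1/p_2 gives x_2−10 = (p_1/p_2)·(x_1−6).
Substituting into the budget: x_1* = 6 + 0.5·(M − 6·p_1 − 10·p_2)/p_1, and x_2* = 10 + 0.5·(…)/p_2.
Discretionary income = 252 − 6·6 − 10·13.98 = 76.2; x_1* = 6 + 0.5·76.2/6 = 12.35.

x_1* = 12.35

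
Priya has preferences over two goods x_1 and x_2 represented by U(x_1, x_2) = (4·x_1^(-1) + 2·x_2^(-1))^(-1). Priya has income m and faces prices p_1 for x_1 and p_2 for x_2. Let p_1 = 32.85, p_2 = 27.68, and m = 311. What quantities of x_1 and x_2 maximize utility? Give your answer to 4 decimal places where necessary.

From the CES first-order condition, 2·(x_2/x_1)^(2) = p_1/p_2.
Solve for the ratio: x_2/x_1 = [(1/2)·p_1/p_2]^(0.5).
With the ratio pinned down, the budget gives x_1* = m/(p_1 + p_2·(x_2/x_1)) and x_2* = (x_2/x_1)·x_1*.
Numerically x_2/x_1 = 0.770317, so x_1* = 311/(32.85 + 27.68·0.770317) = 5.7409 and x_2* = 0.770317·5.7409 = 4.4223.

x_1* = 5.7409, x_2* = 4.4223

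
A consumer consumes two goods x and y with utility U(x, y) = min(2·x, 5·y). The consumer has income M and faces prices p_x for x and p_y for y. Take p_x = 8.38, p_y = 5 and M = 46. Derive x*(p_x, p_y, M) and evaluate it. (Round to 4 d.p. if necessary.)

With perfect complements, no substitution: consume in ratio x:y = 5:2.
Budget: p_x·x + p_y·(2/5)·x = M, so (5·p_x + 2·p_y)·x = 5·M.
Demand: x*(p_x,p_y,M) = 5·M/(5·p_x + 2·p_y), y* = 2·M/(5·p_x + 2·p_y).
Here 5·8.38 + 2·5 = 51.9, giving x* = 4.4316.

x* = 4.4316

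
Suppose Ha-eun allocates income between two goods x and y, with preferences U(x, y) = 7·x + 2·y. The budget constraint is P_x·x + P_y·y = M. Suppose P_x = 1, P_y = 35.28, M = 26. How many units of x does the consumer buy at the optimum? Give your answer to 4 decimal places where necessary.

Linear utility — the consumer picks whichever good has higher MU/price: 7/1 = 7 vs 2/35.28 = 0.0567.
x gives more utility per dollar, so spend all income on x: x* = M/P_x, y* = 0.
Numerically: x* = 26, y* = 0.

x* = 26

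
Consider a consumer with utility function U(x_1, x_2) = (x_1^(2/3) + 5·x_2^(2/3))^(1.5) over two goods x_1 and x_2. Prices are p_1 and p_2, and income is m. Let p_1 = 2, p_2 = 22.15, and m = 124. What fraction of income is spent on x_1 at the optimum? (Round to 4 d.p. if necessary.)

MRS = MU_x_1/MU_x_2 = (1/5)·(x_2/x_1)^(1/3). Set equal to p_1/p_2.
Solve for the ratio: x_2/x_1 = [5·p_1/p_2]^(3).
With the ratio pinned down, the budget gives x_1* = m/(p_1 + p_2·(x_2/x_1)) and x_2* = (x_2/x_1)·x_1*.
Numerically x_2/x_1 = 0.092019, so x_1* = 124/(2 + 22.15·0.092019) = 30.7065 and x_2* = 0.092019·30.7065 = 2.8256.
Expenditure on x_1: 2·30.7065 = 61.4131; share = 0.4953.

share on x_1 = 0.4953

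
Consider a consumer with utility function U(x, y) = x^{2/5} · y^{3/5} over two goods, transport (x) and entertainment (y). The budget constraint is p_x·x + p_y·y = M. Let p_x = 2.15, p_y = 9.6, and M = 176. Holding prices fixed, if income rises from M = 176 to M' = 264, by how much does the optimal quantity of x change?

MU_x/MU_y = (0.4·y)/(0.6·x); tangency sets this equal to p_x/p_y.
Rearranging, p_y·y = (3/2)·p_x·x. Substituting into the budget gives p_x·x·(1 + (3/2)) = M.
Demand: x*(p_x,p_y,M) = 0.4·M/p_x and y* = 0.6·M/p_y.
At p_x=2.15, p_y=9.6, M=176: x* = 0.4·176/2.15 = 32.7442.
At M' = 264: x* = 49.1163. Change: 49.1163 − 32.7442 = 16.3721.

Δx* = 16.3721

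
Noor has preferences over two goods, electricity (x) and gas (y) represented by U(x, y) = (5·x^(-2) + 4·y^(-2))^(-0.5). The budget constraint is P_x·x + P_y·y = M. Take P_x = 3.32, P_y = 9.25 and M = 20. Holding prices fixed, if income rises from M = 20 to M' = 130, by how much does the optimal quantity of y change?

Δy* = 7.7018

MRS = MU_x/MU_y = (5/4)·(y/x)^(3). Set equal to P_x/P_y.
Hence y/x = ((4/5)·P_x/P_y)^(1/(3)), i.e. raised to the 1/3 power.
Substitute y = (y/x)·x into the budget: x* = M/(P_x + P_y·(y/x)).
Numerically y/x = 0.659724, so x* = 20/(3.32 + 9.25·0.659724) = 2.1226 and y* = 0.659724·2.1226 = 1.4003.
At M' = 130: y* = 9.1021. Change: 9.1021 − 1.4003 = 7.7018.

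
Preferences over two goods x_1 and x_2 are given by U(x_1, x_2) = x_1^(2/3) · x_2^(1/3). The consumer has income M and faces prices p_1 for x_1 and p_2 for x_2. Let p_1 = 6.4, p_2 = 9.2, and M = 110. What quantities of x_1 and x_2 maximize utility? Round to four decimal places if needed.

MU_x_1/MU_x_2 = (2/3·x_2)/(1/3·x_1); tangency sets this equal to p_1/p_2.
So 2/3·p_2·x_2 = 1/3·p_1·x_1; combined with the budget, a share 2/3 of income goes to x_1.
Demand: x_1*(p_1,p_2,M) = 2/3·M/p_1 and x_2* = 1/3·M/p_2.
At p_1=6.4, p_2=9.2, M=110: x_1* = 2/3·110/6.4 = 11.4583, x_2* = 3.9855.

x_1* = 11.4583, x_2* = 3.9855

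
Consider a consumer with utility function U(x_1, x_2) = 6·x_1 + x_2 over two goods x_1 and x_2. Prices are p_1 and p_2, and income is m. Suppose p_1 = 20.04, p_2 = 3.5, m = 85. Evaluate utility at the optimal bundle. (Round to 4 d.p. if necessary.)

Linear utility — the consumer picks whichever good has higher MU/price: 6/20.04 = 0.2994 vs 1/3.5 = 0.2857.
x_1 gives more utility per dollar, so spend all income on x_1: x_1* = m/p_1, x_2* = 0.
Numerically: x_1* = 4.2415, x_2* = 0.
Utility at the optimum: U(4.2415, 0) = 25.4491.

V = 25.4491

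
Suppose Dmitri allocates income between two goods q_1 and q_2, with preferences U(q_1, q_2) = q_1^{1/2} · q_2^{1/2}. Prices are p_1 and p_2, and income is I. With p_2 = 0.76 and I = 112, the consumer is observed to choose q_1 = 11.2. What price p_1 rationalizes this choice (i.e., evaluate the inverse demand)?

p_1 = 5

Tangency: MRS = q_2/q_1 = p_1/p_2.
So 0.5·p_2·q_2 = 0.5·p_1·q_1; combined with the budget, a share 0.5 of income goes to q_1.
Demand: q_1*(p_1,p_2,I) = 0.5·I/p_1 and q_2* = 0.5·I/p_2.
Set q_1* = 11.2 in the demand function and solve for p_1: p_1 = 5.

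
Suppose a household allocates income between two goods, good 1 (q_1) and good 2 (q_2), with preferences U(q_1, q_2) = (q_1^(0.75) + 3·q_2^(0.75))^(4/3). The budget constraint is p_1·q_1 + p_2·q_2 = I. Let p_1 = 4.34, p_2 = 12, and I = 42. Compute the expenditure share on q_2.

share on q_2 = 0.793

Numerically q_2/q_1 = 1.385859, so q_1* = 42/(4.34 + 12·1.385859) = 2.0028 and q_2* = 1.385859·2.0028 = 2.7756.
Expenditure on q_2: 12·2.7756 = 33.3077; share = 0.793.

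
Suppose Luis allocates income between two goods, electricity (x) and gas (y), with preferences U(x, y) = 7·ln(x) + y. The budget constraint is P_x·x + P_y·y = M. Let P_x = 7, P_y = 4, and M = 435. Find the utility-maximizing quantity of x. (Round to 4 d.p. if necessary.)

x* = 4

Set MRS = P_x/P_y: (7/x)/1 = P_x/P_y.
So x*(P_x,P_y) = 7·P_y/P_x, independent of income; and y* = (M − 7·P_y)/P_y.
At the given prices: x* = 7·4/7 = 4.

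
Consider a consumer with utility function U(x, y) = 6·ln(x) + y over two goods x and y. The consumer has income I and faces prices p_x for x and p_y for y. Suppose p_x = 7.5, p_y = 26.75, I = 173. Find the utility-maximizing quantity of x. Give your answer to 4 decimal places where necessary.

Set MRS = p_x/p_y: (6/x)/1 = p_x/p_y.
So x*(p_x,p_y) = 6·p_y/p_x, independent of income; and y* = (I − 6·p_y)/p_y.
At the given prices: x* = 6·26.75/7.5 = 21.4.

x* = 21.4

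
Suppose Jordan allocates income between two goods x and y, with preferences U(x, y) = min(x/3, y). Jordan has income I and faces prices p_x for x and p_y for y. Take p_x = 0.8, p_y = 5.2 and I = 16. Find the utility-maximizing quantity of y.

Leontief preferences: the optimum is at the kink where x/3 = y/1, i.e. y = (1/3)·x.
Budget: p_x·x + p_y·(1/3)·x = I, so (3·p_x + p_y)·x = 3·I.
Demand: x*(p_x,p_y,I) = 3·I/(3·p_x + p_y), y* = I/(3·p_x + p_y).
Here 3·0.8 + 5.2 = 7.6, giving y* = 2.1053.

y* = 2.1053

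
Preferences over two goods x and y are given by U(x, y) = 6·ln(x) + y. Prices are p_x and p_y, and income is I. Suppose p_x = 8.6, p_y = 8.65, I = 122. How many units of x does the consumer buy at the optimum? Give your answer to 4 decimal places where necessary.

Set MRS = p_x/p_y: (6/x)/1 = p_x/p_y.
So x*(p_x,p_y) = 6·p_y/p_x, independent of income; and y* = (I − 6·p_y)/p_y.
At the given prices: x* = 6·8.65/8.6 = 6.0349.

x* = 6.0349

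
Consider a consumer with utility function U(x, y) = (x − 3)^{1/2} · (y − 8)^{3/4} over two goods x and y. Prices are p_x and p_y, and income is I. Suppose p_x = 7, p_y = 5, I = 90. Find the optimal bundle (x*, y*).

x* = 4.6571, y* = 11.48

This is Cobb-Douglas in (x−3, y−8): tangency gives 0.5·p_y·(y−8) = 0.75·p_x·(x−3).
After buying the subsistence bundle (3, 8), a share 0.4 of the remaining income goes to x: x* = 3 + 0.4·(I − 3p_x − 8p_y)/p_x.
Discretionary income = 90 − 3·7 − 8·5 = 29; x* = 3 + 0.4·29/7 = 4.6571; y* = 8 + 0.6·29/5 = 11.48.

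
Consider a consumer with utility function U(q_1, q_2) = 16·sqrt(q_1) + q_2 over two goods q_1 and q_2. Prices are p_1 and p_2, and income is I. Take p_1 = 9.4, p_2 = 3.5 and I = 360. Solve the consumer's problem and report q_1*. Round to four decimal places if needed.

q_1* = 8.8728

Set MRS = p_1/p_2: 8·q_1^(−1/2) = p_1/p_2.
Solve: √q_1 = 8·p_2/p_1, so q_1*(p_1,p_2) = (8·p_2/p_1)², and q_2* = (I − p_1·q_1*)/p_2.
Plugging in: q_1* = (8·3.5/9.4)² = 8.8728.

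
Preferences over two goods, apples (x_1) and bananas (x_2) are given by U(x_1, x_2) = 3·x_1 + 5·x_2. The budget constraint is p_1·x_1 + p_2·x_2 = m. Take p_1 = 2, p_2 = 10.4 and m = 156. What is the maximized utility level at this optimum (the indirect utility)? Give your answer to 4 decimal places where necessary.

V = 234

Perfect substitutes: compare marginal utility per dollar. 3/p_1 vs 5/p_2 → 1.5 vs 0.4808.
x_1 gives more utility per dollar, so spend all income on x_1: x_1* = m/p_1, x_2* = 0.
Numerically: x_1* = 78, x_2* = 0.
Utility at the optimum: U(78, 0) = 234.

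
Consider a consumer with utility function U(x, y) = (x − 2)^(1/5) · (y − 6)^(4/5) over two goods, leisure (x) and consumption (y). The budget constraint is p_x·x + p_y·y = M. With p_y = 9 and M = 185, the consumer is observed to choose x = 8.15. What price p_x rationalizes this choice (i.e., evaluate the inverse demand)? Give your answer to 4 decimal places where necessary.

p_x = 4

This is Cobb-Douglas in (x−2, y−6): tangency gives 0.2·p_y·(y−6) = 0.8·p_x·(x−2).
After buying the subsistence bundle (2, 6), a share 0.2 of the remaining income goes to x: x* = 2 + 0.2·(M − 2p_x − 6p_y)/p_x.
Set x* = 8.15 in the demand function and solve for p_x: p_x = 4.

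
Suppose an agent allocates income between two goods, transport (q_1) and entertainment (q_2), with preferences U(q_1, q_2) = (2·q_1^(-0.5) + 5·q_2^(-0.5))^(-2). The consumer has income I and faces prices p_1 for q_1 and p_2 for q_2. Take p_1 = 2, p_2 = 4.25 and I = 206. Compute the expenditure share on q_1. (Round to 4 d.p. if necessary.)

share on q_1 = 0.2969

MRS = MU_q_1/MU_q_2 = (2/5)·(q_2/q_1)^(1.5). Set equal to p_1/p_2.
Hence q_2/q_1 = ((5/2)·p_1/p_2)^(1/(1.5)), i.e. raised to the 2/3 power.
Substitute q_2 = (q_2/q_1)·q_1 into the budget: q_1* = I/(p_1 + p_2·(q_2/q_1)).
Numerically q_2/q_1 = 1.114433, so q_1* = 206/(2 + 4.25·1.114433) = 30.5804 and q_2* = 1.114433·30.5804 = 34.0798.
Expenditure on q_1: 2·30.5804 = 61.1608; share = 0.2969.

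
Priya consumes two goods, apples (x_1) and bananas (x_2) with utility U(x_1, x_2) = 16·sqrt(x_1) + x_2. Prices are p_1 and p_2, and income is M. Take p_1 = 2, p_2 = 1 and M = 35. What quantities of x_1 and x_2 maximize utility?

Set MRS = p_1/p_2: 8·x_1^(−1/2) = p_1/p_2.
Thus x_1* = (8·p_2/p_1)² — independent of M — with the rest of income spent on x_2.
Plugging in: x_1* = (8·1/2)² = 16, x_2* = 3.

x_1* = 16, x_2* = 3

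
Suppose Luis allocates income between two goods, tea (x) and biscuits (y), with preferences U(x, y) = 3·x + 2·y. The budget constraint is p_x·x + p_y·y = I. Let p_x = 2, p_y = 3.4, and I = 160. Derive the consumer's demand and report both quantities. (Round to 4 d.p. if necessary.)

Numerically: x* = 80, y* = 0.

x* = 80, y* = 0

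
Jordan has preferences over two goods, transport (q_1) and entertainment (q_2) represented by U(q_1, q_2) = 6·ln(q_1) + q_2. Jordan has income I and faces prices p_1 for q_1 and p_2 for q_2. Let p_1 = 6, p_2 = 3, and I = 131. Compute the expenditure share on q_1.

So q_1*(p_1,p_2) = 6·p_2/p_1, independent of income; and q_2* = (I − 6·p_2)/p_2.
At the given prices: q_1* = 6·3/6 = 3, and q_2* = 37.6667.
Expenditure on q_1: 6·3 = 18; share = 0.1374.

share on q_1 = 0.1374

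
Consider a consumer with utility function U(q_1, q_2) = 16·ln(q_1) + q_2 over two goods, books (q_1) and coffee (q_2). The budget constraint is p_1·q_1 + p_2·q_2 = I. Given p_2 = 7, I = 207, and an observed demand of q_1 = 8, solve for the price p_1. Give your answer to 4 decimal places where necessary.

p_1 = 14

Set MRS = p_1/p_2: (16/q_1)/1 = p_1/p_2.
So q_1*(p_1,p_2) = 16·p_2/p_1, independent of income; and q_2* = (I − 16·p_2)/p_2.
Set q_1* = 8 in the demand function and solve for p_1: p_1 = 14.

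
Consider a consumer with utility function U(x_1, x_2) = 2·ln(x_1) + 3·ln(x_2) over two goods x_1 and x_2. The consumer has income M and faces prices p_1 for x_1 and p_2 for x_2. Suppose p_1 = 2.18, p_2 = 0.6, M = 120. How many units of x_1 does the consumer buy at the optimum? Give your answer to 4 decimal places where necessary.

The MRS is (2/3)·x_2/x_1. Set MRS = p_1/p_2.
Rearranging, p_2·x_2 = (3/2)·p_1·x_1. Substituting into the budget gives p_1·x_1·(1 + (3/2)) = M.
Demand: x_1*(p_1,p_2,M) = 0.4·M/p_1 and x_2* = 0.6·M/p_2.
At p_1=2.18, p_2=0.6, M=120: x_1* = 0.4·120/2.18 = 22.0183.

x_1* = 22.0183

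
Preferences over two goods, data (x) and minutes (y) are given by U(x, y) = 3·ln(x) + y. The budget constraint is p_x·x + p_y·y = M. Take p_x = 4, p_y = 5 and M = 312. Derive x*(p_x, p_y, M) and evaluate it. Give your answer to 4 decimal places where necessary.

x* = 3.75

Set MRS = p_x/p_y: (3/x)/1 = p_x/p_y.
So x*(p_x,p_y) = 3·p_y/p_x, independent of income; and y* = (M − 3·p_y)/p_y.
At the given prices: x* = 3·5/4 = 3.75.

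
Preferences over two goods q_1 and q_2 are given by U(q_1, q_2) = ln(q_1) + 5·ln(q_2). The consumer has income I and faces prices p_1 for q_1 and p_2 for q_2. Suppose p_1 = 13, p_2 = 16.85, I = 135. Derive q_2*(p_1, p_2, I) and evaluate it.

Tangency: MRS = (1/5)·q_2/q_1 = p_1/p_2.
So p_2·q_2 = 5·p_1·q_1; combined with the budget, a share 1/6 of income goes to q_1.
Demand: q_1*(p_1,p_2,I) = 1/6·I/p_1 and q_2* = 5/6·I/p_2.
At p_1=13, p_2=16.85, I=135: q_2* = 5/6·135/16.85 = 6.6766.

q_2* = 6.6766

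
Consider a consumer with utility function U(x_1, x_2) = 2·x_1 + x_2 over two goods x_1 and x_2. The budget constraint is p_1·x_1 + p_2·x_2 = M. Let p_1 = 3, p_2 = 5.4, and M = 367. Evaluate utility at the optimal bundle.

V = 244.6667

Linear utility — the consumer picks whichever good has higher MU/price: 2/3 = 0.6667 vs 1/5.4 = 0.1852.
x_1 gives more utility per dollar, so spend all income on x_1: x_1* = M/p_1, x_2* = 0.
Numerically: x_1* = 122.3333, x_2* = 0.
Utility at the optimum: U(122.3333, 0) = 244.6667.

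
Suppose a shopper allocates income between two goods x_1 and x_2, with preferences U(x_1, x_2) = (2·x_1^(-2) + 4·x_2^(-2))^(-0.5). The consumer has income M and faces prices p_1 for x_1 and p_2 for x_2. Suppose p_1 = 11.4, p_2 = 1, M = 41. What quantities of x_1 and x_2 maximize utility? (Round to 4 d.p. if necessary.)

x_1* = 2.8801, x_2* = 8.1668

From the CES first-order condition, (1/2)·(x_2/x_1)^(3) = p_1/p_2.
Solve for the ratio: x_2/x_1 = [2·p_1/p_2]^(1/3).
With the ratio pinned down, the budget gives x_1* = M/(p_1 + p_2·(x_2/x_1)) and x_2* = (x_2/x_1)·x_1*.
Numerically x_2/x_1 = 2.8356, so x_1* = 41/(11.4 + 1·2.8356) = 2.8801 and x_2* = 2.8356·2.8801 = 8.1668.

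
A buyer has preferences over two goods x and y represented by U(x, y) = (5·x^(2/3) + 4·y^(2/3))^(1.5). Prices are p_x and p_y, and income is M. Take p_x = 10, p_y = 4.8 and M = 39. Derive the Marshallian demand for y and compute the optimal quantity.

y* = 5.6034

MU_x ∝ 5·x^(-1/3), MU_y ∝ 4·y^(-1/3), so MRS = (5/4)·(y/x)^(1/3) = p_x/p_y.
Hence y/x = ((4/5)·p_x/p_y)^(1/(1/3)), i.e. raised to the 3 power.
Substitute y = (y/x)·x into the budget: x* = M/(p_x + p_y·(y/x)).
Numerically y/x = 4.62963, so x* = 39/(10 + 4.8·4.62963) = 1.2103 and y* = 4.62963·1.2103 = 5.6034.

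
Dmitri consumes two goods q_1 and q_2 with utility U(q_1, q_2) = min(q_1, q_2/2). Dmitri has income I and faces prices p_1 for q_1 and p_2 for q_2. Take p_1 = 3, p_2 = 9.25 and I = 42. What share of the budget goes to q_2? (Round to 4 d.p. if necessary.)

share on q_2 = 0.8605

With perfect complements, no substitution: consume in ratio q_1:q_2 = 1:2.
Budget: p_1·q_1 + p_2·2·q_1 = I, so (p_1 + 2·p_2)·q_1 = I.
Demand: q_1*(p_1,p_2,I) = I/(p_1 + 2·p_2), q_2* = 2·I/(p_1 + 2·p_2).
Here 3 + 2·9.25 = 21.5, giving q_1* = 1.9535 and q_2* = 3.907.
Expenditure on q_2: 9.25·3.907 = 36.1395; share = 0.8605.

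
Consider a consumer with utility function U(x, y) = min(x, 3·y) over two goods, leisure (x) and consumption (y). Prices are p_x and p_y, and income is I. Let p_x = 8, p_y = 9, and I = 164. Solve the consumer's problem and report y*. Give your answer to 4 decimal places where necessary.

y* = 4.9697

Here 3·8 + 9 = 33, giving y* = 4.9697.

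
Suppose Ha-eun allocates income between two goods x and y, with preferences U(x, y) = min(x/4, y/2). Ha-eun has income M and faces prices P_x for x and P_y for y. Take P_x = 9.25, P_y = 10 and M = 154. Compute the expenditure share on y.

Leontief preferences: the optimum is at the kink where x/4 = y/2, i.e. y = (1/2)·x.
Budget: P_x·x + P_y·(1/2)·x = M, so (4·P_x + 2·P_y)·x = 4·M.
Demand: x*(P_x,P_y,M) = 4·M/(4·P_x + 2·P_y), y* = 2·M/(4·P_x + 2·P_y).
Here 4·9.25 + 2·10 = 57, giving x* = 10.807 and y* = 5.4035.
Expenditure on y: 10·5.4035 = 54.0351; share = 0.3509.

share on y = 0.3509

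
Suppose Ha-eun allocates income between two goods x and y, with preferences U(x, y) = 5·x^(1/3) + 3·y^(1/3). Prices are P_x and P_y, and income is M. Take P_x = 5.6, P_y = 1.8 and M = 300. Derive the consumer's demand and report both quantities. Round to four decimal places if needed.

x* = 29.4388, y* = 75.0793

MU_x ∝ 5·x^(-2/3), MU_y ∝ 3·y^(-2/3), so MRS = (5/3)·(y/x)^(2/3) = P_x/P_y.
Solve for the ratio: y/x = [(3/5)·P_x/P_y]^(1.5).
With the ratio pinned down, the budget gives x* = M/(P_x + P_y·(y/x)) and y* = (y/x)·x*.
Numerically y/x = 2.550352, so x* = 300/(5.6 + 1.8·2.550352) = 29.4388 and y* = 2.550352·29.4388 = 75.0793.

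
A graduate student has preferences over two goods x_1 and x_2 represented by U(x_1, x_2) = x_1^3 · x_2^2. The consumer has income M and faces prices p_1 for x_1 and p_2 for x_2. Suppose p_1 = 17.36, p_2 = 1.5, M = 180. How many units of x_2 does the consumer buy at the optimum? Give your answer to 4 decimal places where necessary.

x_2* = 48

Tangency: MRS = (3/2)·x_2/x_1 = p_1/p_2.
So 3·p_2·x_2 = 2·p_1·x_1; combined with the budget, a share 0.6 of income goes to x_1.
Demand: x_1*(p_1,p_2,M) = 0.6·M/p_1 and x_2* = 0.4·M/p_2.
At p_1=17.36, p_2=1.5, M=180: x_2* = 0.4·180/1.5 = 48.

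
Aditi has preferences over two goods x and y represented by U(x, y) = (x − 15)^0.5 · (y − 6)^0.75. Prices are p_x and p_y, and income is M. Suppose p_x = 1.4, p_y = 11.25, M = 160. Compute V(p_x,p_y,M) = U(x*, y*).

MRS = (2/3)·(y−6)/(x−15). Tangency with p_x/p_y gives y−6 = (3/2)·(p_x/p_y)·(x−15).
After buying the subsistence bundle (15, 6), a share 0.4 of the remaining income goes to x: x* = 15 + 0.4·(M − 15p_x − 6p_y)/p_x.
Discretionary income = 160 − 15·1.4 − 6·11.25 = 71.5; x* = 15 + 0.4·71.5/1.4 = 35.4286; y* = 6 + 0.6·71.5/11.25 = 9.8133.
Utility at the optimum: U(35.4286, 9.8133) = 12.3338.

V = 12.3338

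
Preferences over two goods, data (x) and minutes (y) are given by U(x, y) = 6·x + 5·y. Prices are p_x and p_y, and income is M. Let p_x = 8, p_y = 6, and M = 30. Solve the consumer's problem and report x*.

Linear utility — the consumer picks whichever good has higher MU/price: 6/8 = 0.75 vs 5/6 = 0.8333.
y gives more utility per dollar, so spend all income on y: y* = M/p_y, x* = 0.
Numerically: x* = 0, y* = 5.

x* = 0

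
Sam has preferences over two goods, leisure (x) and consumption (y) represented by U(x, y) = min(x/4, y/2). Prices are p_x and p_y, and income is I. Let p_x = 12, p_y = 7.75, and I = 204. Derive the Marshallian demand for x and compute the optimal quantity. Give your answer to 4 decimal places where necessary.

x* = 12.8504

Here 4·12 + 2·7.75 = 63.5, giving x* = 12.8504.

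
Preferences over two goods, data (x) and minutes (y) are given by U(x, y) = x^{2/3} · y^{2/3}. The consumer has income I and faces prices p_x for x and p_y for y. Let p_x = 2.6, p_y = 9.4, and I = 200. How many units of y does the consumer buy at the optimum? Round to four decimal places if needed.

The MRS is y/x. Set MRS = p_x/p_y.
Rearranging, p_y·y = p_x·x. Substituting into the budget gives p_x·x·(1 + 1) = I.
Demand: x*(p_x,p_y,I) = 0.5·I/p_x and y* = 0.5·I/p_y.
At p_x=2.6, p_y=9.4, I=200: y* = 0.5·200/9.4 = 10.6383.

y* = 10.6383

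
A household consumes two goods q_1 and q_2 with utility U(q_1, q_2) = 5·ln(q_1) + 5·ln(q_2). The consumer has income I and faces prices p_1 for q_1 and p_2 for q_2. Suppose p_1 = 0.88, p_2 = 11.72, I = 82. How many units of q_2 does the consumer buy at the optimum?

Demand: q_1*(p_1,p_2,I) = 0.5·I/p_1 and q_2* = 0.5·I/p_2.
At p_1=0.88, p_2=11.72, I=82: q_2* = 0.5·82/11.72 = 3.4983.

q_2* = 3.4983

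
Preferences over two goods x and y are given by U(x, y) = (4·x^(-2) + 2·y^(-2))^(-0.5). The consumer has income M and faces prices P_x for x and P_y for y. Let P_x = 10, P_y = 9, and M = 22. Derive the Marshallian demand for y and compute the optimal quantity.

y* = 1.0395

MRS = MU_x/MU_y = 2·(y/x)^(3). Set equal to P_x/P_y.
Solve for the ratio: y/x = [(1/2)·P_x/P_y]^(1/3).
With the ratio pinned down, the budget gives x* = M/(P_x + P_y·(y/x)) and y* = (y/x)·x*.
Numerically y/x = 0.822071, so x* = 22/(10 + 9·0.822071) = 1.2645 and y* = 0.822071·1.2645 = 1.0395.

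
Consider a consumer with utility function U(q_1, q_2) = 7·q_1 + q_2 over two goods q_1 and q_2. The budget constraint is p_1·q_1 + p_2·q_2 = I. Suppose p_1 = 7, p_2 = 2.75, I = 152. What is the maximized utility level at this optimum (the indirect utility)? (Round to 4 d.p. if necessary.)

V = 152

Perfect substitutes: compare marginal utility per dollar. 7/p_1 vs 1/p_2 → 1 vs 0.3636.
q_1 gives more utility per dollar, so spend all income on q_1: q_1* = I/p_1, q_2* = 0.
Numerically: q_1* = 21.7143, q_2* = 0.
Utility at the optimum: U(21.7143, 0) = 152.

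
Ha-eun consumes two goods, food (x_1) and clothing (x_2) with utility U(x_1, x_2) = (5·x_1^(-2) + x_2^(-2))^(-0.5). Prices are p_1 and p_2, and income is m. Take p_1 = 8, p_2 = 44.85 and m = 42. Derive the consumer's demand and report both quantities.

MRS = MU_x_1/MU_x_2 = 5·(x_2/x_1)^(3). Set equal to p_1/p_2.
Hence x_2/x_1 = ((1/5)·p_1/p_2)^(1/(3)), i.e. raised to the 1/3 power.
With the ratio pinned down, the budget gives x_1* = m/(p_1 + p_2·(x_2/x_1)) and x_2* = (x_2/x_1)·x_1*.
Numerically x_2/x_1 = 0.329194, so x_1* = 42/(8 + 44.85·0.329194) = 1.845 and x_2* = 0.329194·1.845 = 0.6074.

x_1* = 1.845, x_2* = 0.6074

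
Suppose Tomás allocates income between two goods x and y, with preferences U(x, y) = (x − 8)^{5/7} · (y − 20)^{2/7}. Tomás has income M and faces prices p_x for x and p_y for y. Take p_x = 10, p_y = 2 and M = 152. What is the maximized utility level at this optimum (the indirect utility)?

V = 2.7863

MRS = (5/2)·(y−20)/(x−8). Tangency with p_x/p_y gives y−20 = (2/5)·(p_x/p_y)·(x−8).
Substituting into the budget: x* = 8 + 5/7·(M − 8·p_x − 20·p_y)/p_x, and y* = 20 + 2/7·(…)/p_y.
Discretionary income = 152 − 8·10 − 20·2 = 32; x* = 8 + 5/7·32/10 = 10.2857; y* = 20 + 2/7·32/2 = 24.5714.
Utility at the optimum: U(10.2857, 24.5714) = 2.7863.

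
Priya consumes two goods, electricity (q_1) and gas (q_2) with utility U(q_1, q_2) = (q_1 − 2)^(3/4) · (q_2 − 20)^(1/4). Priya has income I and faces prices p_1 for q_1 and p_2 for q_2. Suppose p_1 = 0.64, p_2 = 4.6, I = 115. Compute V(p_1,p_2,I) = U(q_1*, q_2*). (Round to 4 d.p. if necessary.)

After buying the subsistence bundle (2, 20), a share 0.75 of the remaining income goes to q_1: q_1* = 2 + 0.75·(I − 2p_1 − 20p_2)/p_1.
Discretionary income = 115 − 2·0.64 − 20·4.6 = 21.72; q_1* = 2 + 0.75·21.72/0.64 = 27.4531; q_2* = 20 + 0.25·21.72/4.6 = 21.1804.
Utility at the optimum: U(27.4531, 21.1804) = 11.8118.

V = 11.8118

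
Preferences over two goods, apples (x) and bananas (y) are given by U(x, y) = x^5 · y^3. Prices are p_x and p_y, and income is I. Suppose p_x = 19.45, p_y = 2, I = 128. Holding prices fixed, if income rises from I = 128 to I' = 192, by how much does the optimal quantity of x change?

Demand: x*(p_x,p_y,I) = 0.625·I/p_x and y* = 0.375·I/p_y.
At p_x=19.45, p_y=2, I=128: x* = 0.625·128/19.45 = 4.1131.
At I' = 192: x* = 6.1697. Change: 6.1697 − 4.1131 = 2.0566.

Δx* = 2.0566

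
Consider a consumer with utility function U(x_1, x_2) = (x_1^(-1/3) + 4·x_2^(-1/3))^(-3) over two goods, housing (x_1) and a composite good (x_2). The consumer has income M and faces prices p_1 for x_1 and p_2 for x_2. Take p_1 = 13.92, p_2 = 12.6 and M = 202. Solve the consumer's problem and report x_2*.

x_2* = 11.7667

MRS = MU_x_1/MU_x_2 = (1/4)·(x_2/x_1)^(4/3). Set equal to p_1/p_2.
Solve for the ratio: x_2/x_1 = [4·p_1/p_2]^(0.75).
With the ratio pinned down, the budget gives x_1* = M/(p_1 + p_2·(x_2/x_1)) and x_2* = (x_2/x_1)·x_1*.
Numerically x_2/x_1 = 3.047871, so x_1* = 202/(13.92 + 12.6·3.047871) = 3.8606 and x_2* = 3.047871·3.8606 = 11.7667.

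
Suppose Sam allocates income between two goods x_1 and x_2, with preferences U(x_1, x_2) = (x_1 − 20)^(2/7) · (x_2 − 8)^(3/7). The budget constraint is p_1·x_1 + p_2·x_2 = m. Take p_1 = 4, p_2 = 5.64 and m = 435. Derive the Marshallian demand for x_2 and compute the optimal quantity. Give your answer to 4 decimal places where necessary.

x_2* = 40.966

Substituting into the budget: x_1* = 20 + 0.4·(m − 20·p_1 − 8·p_2)/p_1, and x_2* = 8 + 0.6·(…)/p_2.
Discretionary income = 435 − 20·4 − 8·5.64 = 309.88; x_2* = 8 + 0.6·309.88/5.64 = 40.966.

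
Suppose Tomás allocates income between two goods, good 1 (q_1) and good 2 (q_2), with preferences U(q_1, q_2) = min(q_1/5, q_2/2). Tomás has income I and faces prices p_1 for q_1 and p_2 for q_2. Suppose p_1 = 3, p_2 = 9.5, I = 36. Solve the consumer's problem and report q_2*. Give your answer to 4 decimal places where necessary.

With perfect complements, no substitution: consume in ratio q_1:q_2 = 5:2.
Budget: p_1·q_1 + p_2·(2/5)·q_1 = I, so (5·p_1 + 2·p_2)·q_1 = 5·I.
Demand: q_1*(p_1,p_2,I) = 5·I/(5·p_1 + 2·p_2), q_2* = 2·I/(5·p_1 + 2·p_2).
Here 5·3 + 2·9.5 = 34, giving q_2* = 2.1176.

q_2* = 2.1176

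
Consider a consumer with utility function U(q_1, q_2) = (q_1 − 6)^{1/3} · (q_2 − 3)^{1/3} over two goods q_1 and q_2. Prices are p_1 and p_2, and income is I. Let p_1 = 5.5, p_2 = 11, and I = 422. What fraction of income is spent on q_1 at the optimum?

share on q_1 = 0.5

MRS = (q_2−3)/(q_1−6). Tangency with p_1/p_2 gives q_2−3 = (p_1/p_2)·(q_1−6).
Substituting into the budget: q_1* = 6 + 0.5·(I − 6·p_1 − 3·p_2)/p_1, and q_2* = 3 + 0.5·(…)/p_2.
Discretionary income = 422 − 6·5.5 − 3·11 = 356; q_1* = 6 + 0.5·356/5.5 = 38.3636; q_2* = 3 + 0.5·356/11 = 19.1818.
Expenditure on q_1: 5.5·38.3636 = 211; share = 0.5.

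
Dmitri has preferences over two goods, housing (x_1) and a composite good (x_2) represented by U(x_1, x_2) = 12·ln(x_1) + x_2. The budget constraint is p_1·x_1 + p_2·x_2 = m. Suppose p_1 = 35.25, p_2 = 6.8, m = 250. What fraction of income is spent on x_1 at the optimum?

MU_x_1 = 12/x_1, MU_x_2 = 1. Tangency: 12/x_1 = p_1/p_2.
So x_1*(p_1,p_2) = 12·p_2/p_1, independent of income; and x_2* = (m − 12·p_2)/p_2.
At the given prices: x_1* = 12·6.8/35.25 = 2.3149, and x_2* = 24.7647.
Expenditure on x_1: 35.25·2.3149 = 81.6; share = 0.3264.

share on x_1 = 0.3264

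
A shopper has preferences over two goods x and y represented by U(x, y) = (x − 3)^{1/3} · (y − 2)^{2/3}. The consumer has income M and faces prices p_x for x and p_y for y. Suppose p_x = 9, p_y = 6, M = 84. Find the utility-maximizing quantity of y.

y* = 7

MRS = (1/2)·(y−2)/(x−3). Tangency with p_x/p_y gives y−2 = 2·(p_x/p_y)·(x−3).
After buying the subsistence bundle (3, 2), a share 1/3 of the remaining income goes to x: x* = 3 + 1/3·(M − 3p_x − 2p_y)/p_x.
Discretionary income = 84 − 3·9 − 2·6 = 45; y* = 2 + 2/3·45/6 = 7.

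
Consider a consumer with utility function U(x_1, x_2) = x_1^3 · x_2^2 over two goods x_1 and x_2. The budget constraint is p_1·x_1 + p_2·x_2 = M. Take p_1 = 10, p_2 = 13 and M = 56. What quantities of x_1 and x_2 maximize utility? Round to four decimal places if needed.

MU_x_1/MU_x_2 = (3·x_2)/(2·x_1); tangency sets this equal to p_1/p_2.
Rearranging, p_2·x_2 = (2/3)·p_1·x_1. Substituting into the budget gives p_1·x_1·(1 + (2/3)) = M.
Demand: x_1*(p_1,p_2,M) = 0.6·M/p_1 and x_2* = 0.4·M/p_2.
At p_1=10, p_2=13, M=56: x_1* = 0.6·56/10 = 3.36, x_2* = 1.7231.

x_1* = 3.36, x_2* = 1.7231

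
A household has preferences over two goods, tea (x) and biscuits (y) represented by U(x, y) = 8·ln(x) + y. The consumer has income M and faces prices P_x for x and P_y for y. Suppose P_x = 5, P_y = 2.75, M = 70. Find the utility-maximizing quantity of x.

x* = 4.4

Set MRS = P_x/P_y: (8/x)/1 = P_x/P_y.
So x*(P_x,P_y) = 8·P_y/P_x, independent of income; and y* = (M − 8·P_y)/P_y.
At the given prices: x* = 8·2.75/5 = 4.4.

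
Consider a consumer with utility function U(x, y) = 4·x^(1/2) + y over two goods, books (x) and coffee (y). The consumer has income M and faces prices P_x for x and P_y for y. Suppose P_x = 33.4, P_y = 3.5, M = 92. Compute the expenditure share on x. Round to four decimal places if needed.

share on x = 0.0159

Utility is quasi-linear in y; the FOC for x is 2/√x = P_x/P_y.
Thus x* = (2·P_y/P_x)² — independent of M — with the rest of income spent on y.
Plugging in: x* = (2·3.5/33.4)² = 0.0439, y* = 25.8666.
Expenditure on x: 33.4·0.0439 = 1.4671; share = 0.0159.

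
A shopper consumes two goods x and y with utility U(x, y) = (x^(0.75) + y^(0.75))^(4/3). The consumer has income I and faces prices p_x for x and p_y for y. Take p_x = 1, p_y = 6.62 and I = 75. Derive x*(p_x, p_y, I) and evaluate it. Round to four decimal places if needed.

MU_x ∝ x^(-0.25), MU_y ∝ y^(-0.25), so MRS = (y/x)^(0.25) = p_x/p_y.
Hence y/x = (p_x/p_y)^(1/(0.25)), i.e. raised to the 4 power.
Substitute y = (y/x)·x into the budget: x* = I/(p_x + p_y·(y/x)).
Numerically y/x = 0.000521, so x* = 75/(1 + 6.62·0.000521) = 74.7424.

x* = 74.7424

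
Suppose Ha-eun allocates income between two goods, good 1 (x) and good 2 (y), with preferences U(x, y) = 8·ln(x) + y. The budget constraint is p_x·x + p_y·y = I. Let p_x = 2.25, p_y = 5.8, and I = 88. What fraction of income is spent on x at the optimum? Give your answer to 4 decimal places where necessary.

Set MRS = p_x/p_y: (8/x)/1 = p_x/p_y.
So x*(p_x,p_y) = 8·p_y/p_x, independent of income; and y* = (I − 8·p_y)/p_y.
At the given prices: x* = 8·5.8/2.25 = 20.6222, and y* = 7.1724.
Expenditure on x: 2.25·20.6222 = 46.4; share = 0.5273.

share on x = 0.5273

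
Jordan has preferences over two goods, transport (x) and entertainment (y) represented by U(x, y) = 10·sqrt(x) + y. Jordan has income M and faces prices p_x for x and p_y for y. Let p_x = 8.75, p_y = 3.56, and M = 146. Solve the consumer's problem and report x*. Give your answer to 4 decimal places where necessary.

x* = 4.1383

Set MRS = p_x/p_y: 5·x^(−1/2) = p_x/p_y.
Thus x* = (5·p_y/p_x)² — independent of M — with the rest of income spent on y.
Plugging in: x* = (5·3.56/8.75)² = 4.1383.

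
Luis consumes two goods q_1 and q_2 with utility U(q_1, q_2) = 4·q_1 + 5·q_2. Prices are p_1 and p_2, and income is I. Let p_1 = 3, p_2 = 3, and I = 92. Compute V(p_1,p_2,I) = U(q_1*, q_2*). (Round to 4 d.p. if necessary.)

q_2 gives more utility per dollar, so spend all income on q_2: q_2* = I/p_2, q_1* = 0.
Numerically: q_1* = 0, q_2* = 30.6667.
Utility at the optimum: U(0, 30.6667) = 153.3333.

V = 153.3333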